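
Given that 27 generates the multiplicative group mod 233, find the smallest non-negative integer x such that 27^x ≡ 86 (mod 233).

187

Baby-step giant-step with m = ceil(sqrt(232)) = 16.
Baby table (27^j mod 233 for j=0..15):
  0:1  1:27  2:30  3:111  4:201  5:68  6:205  7:176
  8:92  9:154  10:197  11:193  12:85  13:198  14:220  15:115
Giant step factor: 27^(-16) ≡ 46 (mod 233).
Scan 86·46^i mod 233 for i = 0, 1, …:
  i=0: 86   i=1: 228   i=2: 3   i=3: 138
  i=4: 57   i=5: 59   i=6: 151   i=7: 189
  i=8: 73   i=9: 96   i=10: 222   i=11: 193
Match at i=11, j=11: x = 11·16 + 11 = 187.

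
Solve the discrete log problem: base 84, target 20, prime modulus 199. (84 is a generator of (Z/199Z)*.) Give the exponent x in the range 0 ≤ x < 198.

146

Baby-step giant-step with m = ceil(sqrt(198)) = 15.
Baby table (84^j mod 199 for j=0..14):
  0:1  1:84  2:91  3:82  4:122  5:99  6:157  7:54
  8:158  9:138  10:50  11:21  12:172  13:120  14:130
Giant step factor: 84^(-15) ≡ 191 (mod 199).
Scan 20·191^i mod 199 for i = 0, 1, …:
  i=0: 20   i=1: 39   i=2: 86   i=3: 108
  i=4: 131   i=5: 146   i=6: 26   i=7: 190
  i=8: 72   i=9: 21
Match at i=9, j=11: x = 9·15 + 11 = 146.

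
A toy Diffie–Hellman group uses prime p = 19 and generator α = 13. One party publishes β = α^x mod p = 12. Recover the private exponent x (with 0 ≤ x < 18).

3

Successive powers of 13 modulo 19:
  13^0=1  13^1=13  13^2=17  13^3=12
So 13^3 ≡ 12 (mod 19), giving x = 3.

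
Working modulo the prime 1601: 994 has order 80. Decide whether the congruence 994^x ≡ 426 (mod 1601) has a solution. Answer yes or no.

426 ∈ ⟨994⟩ iff 426^80 ≡ 1 (mod 1601), since |⟨994⟩| = 80.
426^80 mod 1601 = 1159.
Since 1159 ≠ 1, 426 does not lie in the subgroup.

no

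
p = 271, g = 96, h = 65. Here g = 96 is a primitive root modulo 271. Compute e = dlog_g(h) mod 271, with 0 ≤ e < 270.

85

Baby-step giant-step with m = ceil(sqrt(270)) = 17.
Baby table (96^j mod 271 for j=0..16):
  0:1  1:96  2:2  3:192  4:4  5:113  6:8  7:226
  8:16  9:181  10:32  11:91  12:64  13:182  14:128  15:93
  16:256
Giant step factor: 96^(-17) ≡ 51 (mod 271).
Scan 65·51^i mod 271 for i = 0, 1, …:
  i=0: 65   i=1: 63   i=2: 232   i=3: 179
  i=4: 186   i=5: 1
Match at i=5, j=0: e = 5·17 + 0 = 85.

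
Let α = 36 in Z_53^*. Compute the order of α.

13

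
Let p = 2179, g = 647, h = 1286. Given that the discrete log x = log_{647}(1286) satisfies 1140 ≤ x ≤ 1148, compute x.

1146

Compute 647^1140 mod 2179 = 1211, then multiply by 647 repeatedly:
  647^1140=1211  647^1141=1256  647^1142=2044  647^1143=1994  647^1144=150
  647^1145=1174  647^1146=1286
Found 1286 at exponent 1146.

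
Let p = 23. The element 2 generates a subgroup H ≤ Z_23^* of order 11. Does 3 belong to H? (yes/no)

3 ∈ ⟨2⟩ iff 3^11 ≡ 1 (mod 23), since |⟨2⟩| = 11.
3^11 mod 23 = 1.
Since 1 = 1, 3 lies in the subgroup.

yes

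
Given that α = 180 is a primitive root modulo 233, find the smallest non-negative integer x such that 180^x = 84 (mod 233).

81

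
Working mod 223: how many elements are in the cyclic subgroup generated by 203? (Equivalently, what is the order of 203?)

111

The order of 203 must divide p − 1 = 222 = 2 · 3 · 37.
Divisors: 1, 2, 3, 6, 37, 74, 111, 222.
Check each in increasing order: 203^1 ≡ 203;  203^2 ≡ 177;  203^3 ≡ 28;  203^6 ≡ 115;  203^37 ≡ 183;  203^74 ≡ 39;  203^111 ≡ 1.
Smallest exponent giving 1 is 111.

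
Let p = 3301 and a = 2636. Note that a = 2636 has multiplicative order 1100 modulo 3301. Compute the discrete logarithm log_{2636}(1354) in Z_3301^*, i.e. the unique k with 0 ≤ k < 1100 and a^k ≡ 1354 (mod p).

977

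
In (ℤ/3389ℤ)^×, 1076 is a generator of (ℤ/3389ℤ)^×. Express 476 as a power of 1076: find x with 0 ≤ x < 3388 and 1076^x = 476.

Baby-step giant-step with m = ceil(sqrt(3388)) = 59.
Baby table (1076^j mod 3389 for j=0..58):
  0:1  1:1076  2:2127  3:1077  4:3203  5:3204  6:891  7:3018
  8:706  9:520  10:335  11:1226  12:855  13:1561  14:2081  15:2416
  16:253  17:1108  18:2669  19:1361  20:388  21:641  22:1749  23:1029
  24:2390  25:2778  26:30  27:1779  28:2808  29:1809  30:1198  31:1228
  32:3007  33:2426  34:846  35:2044  36:3272  37:2890  38:1927  39:2773
  40:1428  41:1311  42:812  43:2739  44:2123  45:162  46:1473  47:2285
  48:1635  49:369  50:531  51:2004  52:900  53:2535  54:2904  55:46
  56:2050  57:2950  58:2096
Giant step factor: 1076^(-59) ≡ 3044 (mod 3389).
Scan 476·3044^i mod 3389 for i = 0, 1, …:
  i=0: 476   i=1: 1841   i=2: 1987   i=3: 2452
  i=4: 1310   i=5: 2176   i=6: 1638   i=7: 853
  i=8: 558   i=9: 663     …   i=17: 51
  i=18: 2739
Match at i=18, j=43: x = 18·59 + 43 = 1105.

1105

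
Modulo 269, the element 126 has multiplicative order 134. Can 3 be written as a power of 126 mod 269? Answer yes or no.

no

3 ∈ ⟨126⟩ iff 3^134 ≡ 1 (mod 269), since |⟨126⟩| = 134.
3^134 mod 269 = 268.
Since 268 ≠ 1, 3 does not lie in the subgroup.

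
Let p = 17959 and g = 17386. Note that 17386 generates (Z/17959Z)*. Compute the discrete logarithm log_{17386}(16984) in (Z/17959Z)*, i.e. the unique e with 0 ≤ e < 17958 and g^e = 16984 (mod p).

12259

Baby-step giant-step with m = ceil(sqrt(17958)) = 135.
Baby table (17386^j mod 17959 for j=0..134):
  0:1  1:17386  2:5067  3:5967  4:11078  5:9792  6:10351  7:13306
  8:8237  9:3416  10:163  11:14355  12:17766  13:2835  14:9814  15:15704
  16:17026  17:13798  18:13665  19:79  20:8610  21:5195  22:4459  23:13130
  24:1331  25:9574  26:9552  27:4199  28:479  29:12877  30:2628  31:2712
  32:8457  33:3069  34:1445  35:16088  36:12502  37:1995  38:6241  39:15707
  40:15307  41:11040  42:13607  43:15354  44:2068  45:330  46:8459  47:1923
  48:11579  49:10063  50:16699  51:3620  52:8984  53:6401  54:13822  55:17872
  56:13933  57:8146  58:1682  59:6000  60:10128  61:15372  62:9713  63:1741
  64:8111  65:3778  66:8245  67:16791  68:4781  69:8214  70:16595  71:9335
  72:2827  73:14398  74:11086  75:5208  76:14969  77:7165  78:7066  79:9916
  80:11135  81:13049  82:11826  83:12204  84:11118  85:4831  86:15482  87:560
  88:2382  89:17957  90:1146  91:7825  92:6025  93:13762  94:16334  95:15216
  96:9306  97:1485  98:11127  99:17633  100:7208  101:386  102:12289  103:16290
  104:4510  105:1866  106:8322  107:8588  108:17801  109:739  110:7569  111:9041
  112:9658  113:15297  114:16770  115:16814  116:9561  117:17001  118:10164  119:12703
  120:12535  121:1045  122:11821  123:15069  124:3742  125:10914  126:13969  127:5477
  128:4504  129:5304  130:13838  131:8704  132:5210  133:13823  134:17299
Giant step factor: 17386^(-135) ≡ 12818 (mod 17959).
Scan 16984·12818^i mod 17959 for i = 0, 1, …:
  i=0: 16984   i=1: 1914   i=2: 1658   i=3: 6747
  i=4: 10461   i=5: 7204   i=6: 13653   i=7: 11658
  i=8: 13364   i=9: 6810     …   i=89: 15021
  i=90: 739
Match at i=90, j=109: e = 90·135 + 109 = 12259.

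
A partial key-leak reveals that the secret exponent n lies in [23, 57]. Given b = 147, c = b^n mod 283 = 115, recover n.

33

Compute 147^23 mod 283 = 173, then multiply by 147 repeatedly:
  147^23=173  147^24=244  147^25=210  147^26=23  147^27=268
  147^28=59  147^29=183  147^30=16  147^31=88  147^32=201
  147^33=115
Found 115 at exponent 33.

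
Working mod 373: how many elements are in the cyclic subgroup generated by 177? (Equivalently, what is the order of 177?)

93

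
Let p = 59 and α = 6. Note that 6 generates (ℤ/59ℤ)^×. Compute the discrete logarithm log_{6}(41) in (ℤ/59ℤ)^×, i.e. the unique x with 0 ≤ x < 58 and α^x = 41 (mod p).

56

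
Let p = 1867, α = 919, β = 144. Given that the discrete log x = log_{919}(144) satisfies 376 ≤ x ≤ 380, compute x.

Compute 919^376 mod 1867 = 144, then multiply by 919 repeatedly:
  919^376=144
Found 144 at exponent 376.

376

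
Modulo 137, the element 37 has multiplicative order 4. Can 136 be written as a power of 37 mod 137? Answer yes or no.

yes

136 ∈ ⟨37⟩ iff 136^4 ≡ 1 (mod 137), since |⟨37⟩| = 4.
136^4 mod 137 = 1.
Since 1 = 1, 136 lies in the subgroup.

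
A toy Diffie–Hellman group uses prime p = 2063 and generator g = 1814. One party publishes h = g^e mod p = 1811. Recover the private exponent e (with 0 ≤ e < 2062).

431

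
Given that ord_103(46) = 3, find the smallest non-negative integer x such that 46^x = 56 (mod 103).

2

Successive powers of 46 modulo 103:
  46^0=1  46^1=46  46^2=56
So 46^2 ≡ 56 (mod 103), giving x = 2.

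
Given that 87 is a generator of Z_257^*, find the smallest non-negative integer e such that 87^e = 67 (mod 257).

Successive powers of 87 modulo 257:
  87^0=1  87^1=87  87^2=116  87^3=69  87^4=92  87^5=37
  87^6=135  87^7=180  87^8=240  87^9=63  87^10=84  87^11=112
  87^12=235  87^13=142  87^14=18  87^15=24  87^16=32  87^17=214
  87^18=114  87^19=152  87^20=117  87^21=156  87^22=208  87^23=106
  87^24=227  87^25=217  87^26=118  87^27=243  87^28=67
So 87^28 ≡ 67 (mod 257), giving e = 28.

28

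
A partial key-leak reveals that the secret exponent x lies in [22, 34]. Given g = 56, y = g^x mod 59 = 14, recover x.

Compute 56^22 mod 59 = 15, then multiply by 56 repeatedly:
  56^22=15  56^23=14
Found 14 at exponent 23.

23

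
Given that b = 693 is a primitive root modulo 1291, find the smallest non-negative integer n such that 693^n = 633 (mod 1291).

Baby-step giant-step with m = ceil(sqrt(1290)) = 36.
Baby table (693^j mod 1291 for j=0..35):
  0:1  1:693  2:1288  3:503  4:9  5:1073  6:1264  7:654
  8:81  9:620  10:1048  11:722  12:729  13:416  14:395  15:43
  16:106  17:1162  18:973  19:387  20:954  21:130  22:1011  23:901
  24:840  25:1170  26:62  27:363  28:1105  29:202  30:558  31:685
  32:908  33:527  34:1149  35:1001
Giant step factor: 693^(-36) ≡ 397 (mod 1291).
Scan 633·397^i mod 1291 for i = 0, 1, …:
  i=0: 633   i=1: 847   i=2: 599   i=3: 259
  i=4: 834   i=5: 602   i=6: 159   i=7: 1155
  i=8: 230   i=9: 940   i=10: 81
Match at i=10, j=8: n = 10·36 + 8 = 368.

368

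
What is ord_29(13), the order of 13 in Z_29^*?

The order of 13 must divide p − 1 = 28 = 2^2 · 7.
Divisors: 1, 2, 4, 7, 14, 28.
Check each in increasing order: 13^1 ≡ 13;  13^2 ≡ 24;  13^4 ≡ 25;  13^7 ≡ 28;  13^14 ≡ 1.
Smallest exponent giving 1 is 14.

14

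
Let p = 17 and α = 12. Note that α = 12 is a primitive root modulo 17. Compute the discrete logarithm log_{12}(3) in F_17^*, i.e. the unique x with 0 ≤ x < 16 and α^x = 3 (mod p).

5

Successive powers of 12 modulo 17:
  12^0=1  12^1=12  12^2=8  12^3=11  12^4=13  12^5=3
So 12^5 ≡ 3 (mod 17), giving x = 5.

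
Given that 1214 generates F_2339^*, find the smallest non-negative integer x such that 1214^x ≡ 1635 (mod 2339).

349

Baby-step giant-step with m = ceil(sqrt(2338)) = 49.
Baby table (1214^j mod 2339 for j=0..48):
  0:1  1:1214  2:226  3:701  4:1957  5:1713  6:211  7:1203
  8:906  9:554  10:1263  11:1237  12:80  13:1221  14:1707  15:2283
  16:2186  17:1378  18:507  19:341  20:2310  21:2218  22:463  23:722
  24:1722  25:1781  26:898  27:198  28:1794  29:307  30:797  31:1551
  32:19  33:2015  34:1955  35:1624  36:2098  37:2140  38:1670  39:1806
  40:841  41:1170  42:607  43:113  44:1520  45:2148  46:2026  47:1275
  48:1771
Giant step factor: 1214^(-49) ≡ 1043 (mod 2339).
Scan 1635·1043^i mod 2339 for i = 0, 1, …:
  i=0: 1635   i=1: 174   i=2: 1379   i=3: 2151
  i=4: 392   i=5: 1870   i=6: 2023   i=7: 211
Match at i=7, j=6: x = 7·49 + 6 = 349.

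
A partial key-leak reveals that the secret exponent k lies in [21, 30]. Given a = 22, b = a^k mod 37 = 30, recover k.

26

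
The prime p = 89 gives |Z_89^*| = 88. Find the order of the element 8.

11

The order of 8 must divide p − 1 = 88 = 2^3 · 11.
Divisors: 1, 2, 4, 8, 11, 22, 44, 88.
Check each in increasing order: 8^1 ≡ 8;  8^2 ≡ 64;  8^4 ≡ 2;  8^8 ≡ 4;  8^11 ≡ 1.
Smallest exponent giving 1 is 11.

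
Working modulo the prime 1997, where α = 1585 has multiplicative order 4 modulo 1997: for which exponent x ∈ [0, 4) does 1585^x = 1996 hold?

Successive powers of 1585 modulo 1997:
  1585^0=1  1585^1=1585  1585^2=1996
So 1585^2 ≡ 1996 (mod 1997), giving x = 2.

2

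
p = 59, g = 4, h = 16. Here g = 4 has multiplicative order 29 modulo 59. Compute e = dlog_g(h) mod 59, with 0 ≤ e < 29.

2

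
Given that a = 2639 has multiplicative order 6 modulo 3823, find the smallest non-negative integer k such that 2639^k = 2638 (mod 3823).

Successive powers of 2639 modulo 3823:
  2639^0=1  2639^1=2639  2639^2=2638
So 2639^2 ≡ 2638 (mod 3823), giving k = 2.

2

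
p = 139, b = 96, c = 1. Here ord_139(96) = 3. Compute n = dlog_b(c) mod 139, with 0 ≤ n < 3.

0

Successive powers of 96 modulo 139:
  96^0=1
So 96^0 ≡ 1 (mod 139), giving n = 0.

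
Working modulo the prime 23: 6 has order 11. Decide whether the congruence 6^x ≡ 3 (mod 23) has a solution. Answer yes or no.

yes

⟨6⟩ has order 11; its elements mod 23 are {1, 2, 3, 4, 6, 8, 9, 12, 13, 16, 18}.
3 is in this set.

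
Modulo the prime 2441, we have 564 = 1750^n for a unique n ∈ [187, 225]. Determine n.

218

Compute 1750^187 mod 2441 = 369, then multiply by 1750 repeatedly:
  1750^187=369  1750^188=1326  1750^189=1550  1750^190=549  1750^191=1437
  1750^192=520  1750^193=1948  1750^194=1364  1750^195=2143  1750^196=874
  1750^197=1434  1750^198=152  1750^199=2372  1750^200=1300  1750^201=2429
  1750^202=969  1750^203=1696  1750^204=2185  1750^205=1144  1750^206=380
  1750^207=1048  1750^208=809  1750^209=2411  1750^210=1202  1750^211=1799
  1750^212=1801  1750^213=419  1750^214=950  1750^215=179  1750^216=802
  1750^217=2366  1750^218=564
Found 564 at exponent 218.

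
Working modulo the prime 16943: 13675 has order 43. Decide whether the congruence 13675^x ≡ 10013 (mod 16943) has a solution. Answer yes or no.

no

10013 ∈ ⟨13675⟩ iff 10013^43 ≡ 1 (mod 16943), since |⟨13675⟩| = 43.
10013^43 mod 16943 = 14194.
Since 14194 ≠ 1, 10013 does not lie in the subgroup.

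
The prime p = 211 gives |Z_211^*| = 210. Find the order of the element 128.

30

The order of 128 must divide p − 1 = 210 = 2 · 3 · 5 · 7.
Divisors: 1, 2, 3, 5, 6, 7, 10, 14, 15, 21, 30, 35, 42, 70, 105, 210.
Check each in increasing order: 128^1 ≡ 128;  128^2 ≡ 137;  128^3 ≡ 23;  128^5 ≡ 197;  128^6 ≡ 107;  128^7 ≡ 192;  128^10 ≡ 196;  128^14 ≡ 150;  128^15 ≡ 210;  128^21 ≡ 104;  128^30 ≡ 1.
Smallest exponent giving 1 is 30.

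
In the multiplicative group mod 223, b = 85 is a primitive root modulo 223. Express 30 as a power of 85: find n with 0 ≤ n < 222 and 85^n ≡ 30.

186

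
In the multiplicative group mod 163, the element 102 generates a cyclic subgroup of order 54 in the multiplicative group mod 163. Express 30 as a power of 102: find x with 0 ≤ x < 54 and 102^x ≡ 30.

Baby-step giant-step with m = ceil(sqrt(54)) = 8.
Baby table (102^j mod 163 for j=0..7):
  0:1  1:102  2:135  3:78  4:132  5:98  6:53  7:27
Giant step factor: 102^(-8) ≡ 115 (mod 163).
Scan 30·115^i mod 163 for i = 0, 1, …:
  i=0: 30   i=1: 27
Match at i=1, j=7: x = 1·8 + 7 = 15.

15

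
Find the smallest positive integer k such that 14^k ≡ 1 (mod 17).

16

The order of 14 must divide p − 1 = 16 = 2^4.
Divisors: 1, 2, 4, 8, 16.
Check each in increasing order: 14^1 ≡ 14;  14^2 ≡ 9;  14^4 ≡ 13;  14^8 ≡ 16;  14^16 ≡ 1.
Smallest exponent giving 1 is 16.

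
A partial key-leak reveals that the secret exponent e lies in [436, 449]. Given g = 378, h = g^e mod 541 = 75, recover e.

436

Compute 378^436 mod 541 = 75, then multiply by 378 repeatedly:
  378^436=75
Found 75 at exponent 436.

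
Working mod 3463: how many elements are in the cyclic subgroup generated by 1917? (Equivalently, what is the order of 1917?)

1154

The order of 1917 must divide p − 1 = 3462 = 2 · 3 · 577.
Divisors: 1, 2, 3, 6, 577, 1154, 1731, 3462.
Check each in increasing order: 1917^1 ≡ 1917;  1917^2 ≡ 646;  1917^3 ≡ 2091;  1917^6 ≡ 1975;  1917^577 ≡ 3462;  1917^1154 ≡ 1.
Smallest exponent giving 1 is 1154.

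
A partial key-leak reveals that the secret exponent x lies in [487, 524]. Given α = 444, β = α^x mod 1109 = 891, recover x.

494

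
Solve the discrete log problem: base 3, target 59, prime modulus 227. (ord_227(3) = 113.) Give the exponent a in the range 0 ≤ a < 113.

56

Baby-step giant-step with m = ceil(sqrt(113)) = 11.
Baby table (3^j mod 227 for j=0..10):
  0:1  1:3  2:9  3:27  4:81  5:16  6:48  7:144
  8:205  9:161  10:29
Giant step factor: 3^(-11) ≡ 167 (mod 227).
Scan 59·167^i mod 227 for i = 0, 1, …:
  i=0: 59   i=1: 92   i=2: 155   i=3: 7
  i=4: 34   i=5: 3
Match at i=5, j=1: a = 5·11 + 1 = 56.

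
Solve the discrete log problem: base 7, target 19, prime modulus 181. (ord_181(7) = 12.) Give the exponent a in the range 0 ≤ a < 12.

9

Successive powers of 7 modulo 181:
  7^0=1  7^1=7  7^2=49  7^3=162  7^4=48  7^5=155
  7^6=180  7^7=174  7^8=132  7^9=19
So 7^9 ≡ 19 (mod 181), giving a = 9.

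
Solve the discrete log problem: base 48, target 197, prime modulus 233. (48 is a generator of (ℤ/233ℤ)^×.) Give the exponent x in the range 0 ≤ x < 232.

86

Baby-step giant-step with m = ceil(sqrt(232)) = 16.
Baby table (48^j mod 233 for j=0..15):
  0:1  1:48  2:207  3:150  4:210  5:61  6:132  7:45
  8:63  9:228  10:226  11:130  12:182  13:115  14:161  15:39
Giant step factor: 48^(-16) ≡ 204 (mod 233).
Scan 197·204^i mod 233 for i = 0, 1, …:
  i=0: 197   i=1: 112   i=2: 14   i=3: 60
  i=4: 124   i=5: 132
Match at i=5, j=6: x = 5·16 + 6 = 86.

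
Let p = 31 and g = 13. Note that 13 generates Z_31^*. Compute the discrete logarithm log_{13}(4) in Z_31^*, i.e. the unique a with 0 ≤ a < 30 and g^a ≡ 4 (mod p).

Successive powers of 13 modulo 31:
  13^0=1  13^1=13  13^2=14  13^3=27  13^4=10  13^5=6
  13^6=16  13^7=22  13^8=7  13^9=29  13^10=5  13^11=3
  13^12=8  13^13=11  13^14=19  13^15=30  13^16=18  13^17=17
  13^18=4
So 13^18 ≡ 4 (mod 31), giving a = 18.

18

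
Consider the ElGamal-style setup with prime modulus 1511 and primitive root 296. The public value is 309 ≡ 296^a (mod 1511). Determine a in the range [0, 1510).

1470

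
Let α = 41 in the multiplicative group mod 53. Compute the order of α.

The order of 41 must divide p − 1 = 52 = 2^2 · 13.
Divisors: 1, 2, 4, 13, 26, 52.
Check each in increasing order: 41^1 ≡ 41;  41^2 ≡ 38;  41^4 ≡ 13;  41^13 ≡ 30;  41^26 ≡ 52;  41^52 ≡ 1.
Smallest exponent giving 1 is 52.

52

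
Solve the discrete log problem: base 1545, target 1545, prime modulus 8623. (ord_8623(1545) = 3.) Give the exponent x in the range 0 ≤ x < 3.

Successive powers of 1545 modulo 8623:
  1545^0=1  1545^1=1545
So 1545^1 ≡ 1545 (mod 8623), giving x = 1.

1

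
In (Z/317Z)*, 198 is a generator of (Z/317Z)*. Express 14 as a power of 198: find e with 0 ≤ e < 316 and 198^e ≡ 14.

Baby-step giant-step with m = ceil(sqrt(316)) = 18.
Baby table (198^j mod 317 for j=0..17):
  0:1  1:198  2:213  3:13  4:38  5:233  6:169  7:177
  8:176  9:295  10:82  11:69  12:31  13:115  14:263  15:86
  16:227  17:249
Giant step factor: 198^(-18) ≡ 112 (mod 317).
Scan 14·112^i mod 317 for i = 0, 1, …:
  i=0: 14   i=1: 300   i=2: 315   i=3: 93
  i=4: 272   i=5: 32   i=6: 97   i=7: 86
Match at i=7, j=15: e = 7·18 + 15 = 141.

141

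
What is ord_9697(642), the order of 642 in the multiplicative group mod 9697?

The order of 642 must divide p − 1 = 9696 = 2^5 · 3 · 101.
Divisors: 1, 2, 3, 4, 6, 8, 12, 16, 24, 32, 48, 96, 101, 202, 303, 404, 606, 808, 1212, 1616, 2424, 3232, 4848, 9696.
Check each in increasing order: 642^1 ≡ 642;  642^2 ≡ 4890;  642^3 ≡ 7249;  642^4 ≡ 8995;  642^6 ≡ 9655;  642^8 ≡ 7954;  642^12 ≡ 1764;  642^16 ≡ 2888;  642^24 ≡ 8656;  642^32 ≡ 1124;  642^48 ≡ 7314;  642^96 ≡ 5944;  642^101 ≡ 8130;  642^202 ≡ 2148;  642^303 ≡ 8640;  642^404 ≡ 7829;  642^606 ≡ 2094;  642^808 ≡ 8201;  642^1212 ≡ 1792;  642^1616 ≡ 7706;  642^2424 ≡ 1557;  642^3232 ≡ 7705;  642^4848 ≡ 9696;  642^9696 ≡ 1.
Smallest exponent giving 1 is 9696.

9696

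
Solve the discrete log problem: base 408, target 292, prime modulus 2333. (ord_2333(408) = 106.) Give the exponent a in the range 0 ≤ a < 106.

99

Baby-step giant-step with m = ceil(sqrt(106)) = 11.
Baby table (408^j mod 2333 for j=0..10):
  0:1  1:408  2:821  3:1349  4:2137  5:1687  6:61  7:1558
  8:1088  9:634  10:2042
Giant step factor: 408^(-11) ≡ 1903 (mod 2333).
Scan 292·1903^i mod 2333 for i = 0, 1, …:
  i=0: 292   i=1: 422   i=2: 514   i=3: 615
  i=4: 1512   i=5: 747   i=6: 744   i=7: 2034
  i=8: 255   i=9: 1
Match at i=9, j=0: a = 9·11 + 0 = 99.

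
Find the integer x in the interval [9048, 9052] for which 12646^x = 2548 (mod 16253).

9052

Compute 12646^9048 mod 16253 = 6367, then multiply by 12646 repeatedly:
  12646^9048=6367  12646^9049=15973  12646^9050=2274  12646^9051=5447  12646^9052=2548
Found 2548 at exponent 9052.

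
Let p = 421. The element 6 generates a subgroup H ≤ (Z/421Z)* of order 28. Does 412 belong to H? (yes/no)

no

412 ∈ ⟨6⟩ iff 412^28 ≡ 1 (mod 421), since |⟨6⟩| = 28.
412^28 mod 421 = 107.
Since 107 ≠ 1, 412 does not lie in the subgroup.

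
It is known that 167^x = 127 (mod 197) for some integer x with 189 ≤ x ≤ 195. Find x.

190

Compute 167^189 mod 197 = 68, then multiply by 167 repeatedly:
  167^189=68  167^190=127
Found 127 at exponent 190.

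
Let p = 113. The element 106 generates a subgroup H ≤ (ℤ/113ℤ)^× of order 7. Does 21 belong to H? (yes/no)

no

⟨106⟩ has order 7; its elements mod 113 are {1, 16, 28, 30, 49, 106, 109}.
21 is not in this set.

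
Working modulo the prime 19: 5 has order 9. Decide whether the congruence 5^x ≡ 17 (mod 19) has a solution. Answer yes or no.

yes

⟨5⟩ has order 9; its elements mod 19 are {1, 4, 5, 6, 7, 9, 11, 16, 17}.
17 is in this set.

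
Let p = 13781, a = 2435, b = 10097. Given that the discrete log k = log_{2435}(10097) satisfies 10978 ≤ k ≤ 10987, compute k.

10981

Compute 2435^10978 mod 13781 = 10957, then multiply by 2435 repeatedly:
  2435^10978=10957  2435^10979=279  2435^10980=4096  2435^10981=10097
Found 10097 at exponent 10981.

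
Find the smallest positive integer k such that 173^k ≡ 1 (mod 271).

90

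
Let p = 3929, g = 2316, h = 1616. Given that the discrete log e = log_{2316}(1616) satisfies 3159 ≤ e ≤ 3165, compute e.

3161

Compute 2316^3159 mod 3929 = 3926, then multiply by 2316 repeatedly:
  2316^3159=3926  2316^3160=910  2316^3161=1616
Found 1616 at exponent 3161.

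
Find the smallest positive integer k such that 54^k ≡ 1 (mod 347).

346

The order of 54 must divide p − 1 = 346 = 2 · 173.
Divisors: 1, 2, 173, 346.
Check each in increasing order: 54^1 ≡ 54;  54^2 ≡ 140;  54^173 ≡ 346;  54^346 ≡ 1.
Smallest exponent giving 1 is 346.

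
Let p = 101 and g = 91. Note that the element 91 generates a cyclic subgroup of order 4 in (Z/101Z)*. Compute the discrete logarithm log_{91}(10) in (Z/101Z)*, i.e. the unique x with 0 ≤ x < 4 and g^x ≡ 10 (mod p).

Successive powers of 91 modulo 101:
  91^0=1  91^1=91  91^2=100  91^3=10
So 91^3 ≡ 10 (mod 101), giving x = 3.

3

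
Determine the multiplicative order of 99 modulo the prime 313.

6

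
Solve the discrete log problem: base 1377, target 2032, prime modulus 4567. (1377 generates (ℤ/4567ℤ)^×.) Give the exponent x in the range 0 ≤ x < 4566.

Baby-step giant-step with m = ceil(sqrt(4566)) = 68.
Baby table (1377^j mod 4567 for j=0..67):
  0:1  1:1377  2:824  3:2032  4:3060  5:2846  6:456  7:2233
  8:1250  9:4058  10:2425  11:748  12:2421  13:4374  14:3692  15:813
  16:586  17:3130  18:3329  19:3332  20:2896  21:801  22:2330  23:2376
  24:1780  25:3148  26:713  27:4463  28:2936  29:1077  30:3321  31:1450
  32:871  33:2813  34:685  35:2443  36:2699  37:3552  38:4414  39:3968
  40:1804  41:4227  42:2221  43:2994  44:3304  45:876  46:564  47:238
  48:3469  49:4298  50:4081  51:2127  52:1432  53:3487  54:1682  55:645
  56:2167  57:1708  58:4478  59:756  60:4303  61:1832  62:1680  63:2458
  64:519  65:2211  66:2925  67:4198
Giant step factor: 1377^(-68) ≡ 400 (mod 4567).
Scan 2032·400^i mod 4567 for i = 0, 1, …:
  i=0: 2032
Match at i=0, j=3: x = 0·68 + 3 = 3.

3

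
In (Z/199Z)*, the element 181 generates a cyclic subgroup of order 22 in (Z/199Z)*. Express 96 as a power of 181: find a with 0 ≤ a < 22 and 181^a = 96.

Successive powers of 181 modulo 199:
  181^0=1  181^1=181  181^2=125  181^3=138  181^4=103  181^5=136
  181^6=139  181^7=85  181^8=62  181^9=78  181^10=188  181^11=198
  181^12=18  181^13=74  181^14=61  181^15=96
So 181^15 ≡ 96 (mod 199), giving a = 15.

15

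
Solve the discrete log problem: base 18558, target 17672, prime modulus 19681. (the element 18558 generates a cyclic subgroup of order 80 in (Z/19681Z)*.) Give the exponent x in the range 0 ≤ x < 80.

48

Baby-step giant-step with m = ceil(sqrt(80)) = 9.
Baby table (18558^j mod 19681 for j=0..8):
  0:1  1:18558  2:1545  3:16574  4:5624  5:1849  6:9759  7:2960
  8:2009
Giant step factor: 18558^(-9) ≡ 13016 (mod 19681).
Scan 17672·13016^i mod 19681 for i = 0, 1, …:
  i=0: 17672   i=1: 6905   i=2: 12034   i=3: 13146
  i=4: 1722   i=5: 16574
Match at i=5, j=3: x = 5·9 + 3 = 48.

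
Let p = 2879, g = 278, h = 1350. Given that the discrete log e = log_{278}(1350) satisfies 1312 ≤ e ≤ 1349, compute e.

1342

Compute 278^1312 mod 2879 = 2028, then multiply by 278 repeatedly:
  278^1312=2028  278^1313=2379  278^1314=2071  278^1315=2817  278^1316=38
  278^1317=1927  278^1318=212  278^1319=1356  278^1320=2698  278^1321=1504
  278^1322=657  278^1323=1269  278^1324=1544  278^1325=261  278^1326=583
  278^1327=850  278^1328=222  278^1329=1257  278^1330=1087  278^1331=2770
  278^1332=1367  278^1333=2877  278^1334=2323  278^1335=898  278^1336=2050
  278^1337=2737  278^1338=830  278^1339=420  278^1340=1600  278^1341=1434
  278^1342=1350
Found 1350 at exponent 1342.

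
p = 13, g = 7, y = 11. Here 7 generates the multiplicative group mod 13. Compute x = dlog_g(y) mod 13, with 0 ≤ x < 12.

5

Successive powers of 7 modulo 13:
  7^0=1  7^1=7  7^2=10  7^3=5  7^4=9  7^5=11
So 7^5 ≡ 11 (mod 13), giving x = 5.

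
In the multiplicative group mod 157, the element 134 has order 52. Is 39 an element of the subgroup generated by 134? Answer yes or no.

yes

39 ∈ ⟨134⟩ iff 39^52 ≡ 1 (mod 157), since |⟨134⟩| = 52.
39^52 mod 157 = 1.
Since 1 = 1, 39 lies in the subgroup.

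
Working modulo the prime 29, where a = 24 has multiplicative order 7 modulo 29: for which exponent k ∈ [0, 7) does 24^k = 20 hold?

Successive powers of 24 modulo 29:
  24^0=1  24^1=24  24^2=25  24^3=20
So 24^3 ≡ 20 (mod 29), giving k = 3.

3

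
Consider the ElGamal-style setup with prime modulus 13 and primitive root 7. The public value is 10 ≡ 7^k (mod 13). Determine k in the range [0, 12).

Successive powers of 7 modulo 13:
  7^0=1  7^1=7  7^2=10
So 7^2 ≡ 10 (mod 13), giving k = 2.

2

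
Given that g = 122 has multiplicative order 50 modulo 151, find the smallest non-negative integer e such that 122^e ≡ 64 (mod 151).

30

Successive powers of 122 modulo 151:
  122^0=1  122^1=122  122^2=86  122^3=73  122^4=148  122^5=87
  122^6=44  122^7=83  122^8=9  122^9=41  122^10=19  122^11=53
  122^12=124  122^13=28  122^14=94  122^15=143  122^16=81  122^17=67
  122^18=20  122^19=24  122^20=59  122^21=101  122^22=91  122^23=79
  122^24=125  122^25=150  122^26=29  122^27=65  122^28=78  122^29=3
  122^30=64
So 122^30 ≡ 64 (mod 151), giving e = 30.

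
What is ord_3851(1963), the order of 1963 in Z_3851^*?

350

The order of 1963 must divide p − 1 = 3850 = 2 · 5^2 · 7 · 11.
Divisors: 1, 2, 5, 7, 10, 11, 14, 22, 25, 35, 50, 55, 70, 77, 110, 154, 175, 275, 350, 385, 550, 770, 1925, 3850.
Check each in increasing order: 1963^1 ≡ 1963;  1963^2 ≡ 2369;  1963^5 ≡ 813;  1963^7 ≡ 497;  1963^10 ≡ 2448;  1963^11 ≡ 3227;  1963^14 ≡ 545;  1963^22 ≡ 425;  1963^25 ≡ 2659;  1963^35 ≡ 1042;  1963^50 ≡ 3696;  1963^55 ≡ 1068;  1963^70 ≡ 3633;  1963^77 ≡ 3333;  1963^110 ≡ 728;  1963^154 ≡ 2605;  1963^175 ≡ 3850;  1963^275 ≡ 2932;  1963^350 ≡ 1.
Smallest exponent giving 1 is 350.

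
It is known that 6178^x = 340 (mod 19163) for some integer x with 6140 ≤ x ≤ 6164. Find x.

Compute 6178^6140 mod 19163 = 16277, then multiply by 6178 repeatedly:
  6178^6140=16277  6178^6141=11045  6178^6142=15730  6178^6143=4367  6178^6144=16985
  6178^6145=15905  6178^6146=12389  6178^6147=2220  6178^6148=13615  6178^6149=7063
  6178^6150=1063  6178^6151=13468  6178^6152=18721  6178^6153=9633  6178^6154=11559
  6178^6155=10164  6178^6156=15204  6178^6157=12449  6178^6158=8803  6178^6159=340
Found 340 at exponent 6159.

6159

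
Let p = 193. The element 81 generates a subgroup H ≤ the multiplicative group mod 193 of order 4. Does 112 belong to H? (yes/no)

yes

⟨81⟩ has order 4; its elements mod 193 are {1, 81, 112, 192}.
112 is in this set.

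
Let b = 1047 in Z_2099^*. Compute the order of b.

The order of 1047 must divide p − 1 = 2098 = 2 · 1049.
Divisors: 1, 2, 1049, 2098.
Check each in increasing order: 1047^1 ≡ 1047;  1047^2 ≡ 531;  1047^1049 ≡ 1.
Smallest exponent giving 1 is 1049.

1049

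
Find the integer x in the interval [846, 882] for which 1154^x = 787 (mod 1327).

877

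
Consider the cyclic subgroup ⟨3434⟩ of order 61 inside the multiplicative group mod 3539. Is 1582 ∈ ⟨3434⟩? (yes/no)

1582 ∈ ⟨3434⟩ iff 1582^61 ≡ 1 (mod 3539), since |⟨3434⟩| = 61.
1582^61 mod 3539 = 33.
Since 33 ≠ 1, 1582 does not lie in the subgroup.

no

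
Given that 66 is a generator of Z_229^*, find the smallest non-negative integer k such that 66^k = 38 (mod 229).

107

Baby-step giant-step with m = ceil(sqrt(228)) = 16.
Baby table (66^j mod 229 for j=0..15):
  0:1  1:66  2:5  3:101  4:25  5:47  6:125  7:6
  8:167  9:30  10:148  11:150  12:53  13:63  14:36  15:86
Giant step factor: 66^(-16) ≡ 14 (mod 229).
Scan 38·14^i mod 229 for i = 0, 1, …:
  i=0: 38   i=1: 74   i=2: 120   i=3: 77
  i=4: 162   i=5: 207   i=6: 150
Match at i=6, j=11: k = 6·16 + 11 = 107.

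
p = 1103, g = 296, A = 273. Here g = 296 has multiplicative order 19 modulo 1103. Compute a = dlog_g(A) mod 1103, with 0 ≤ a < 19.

Successive powers of 296 modulo 1103:
  296^0=1  296^1=296  296^2=479  296^3=600  296^4=17  296^5=620
  296^6=422  296^7=273
So 296^7 ≡ 273 (mod 1103), giving a = 7.

7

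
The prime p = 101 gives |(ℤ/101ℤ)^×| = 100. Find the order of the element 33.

The order of 33 must divide p − 1 = 100 = 2^2 · 5^2.
Divisors: 1, 2, 4, 5, 10, 20, 25, 50, 100.
Check each in increasing order: 33^1 ≡ 33;  33^2 ≡ 79;  33^4 ≡ 80;  33^5 ≡ 14;  33^10 ≡ 95;  33^20 ≡ 36;  33^25 ≡ 100;  33^50 ≡ 1.
Smallest exponent giving 1 is 50.

50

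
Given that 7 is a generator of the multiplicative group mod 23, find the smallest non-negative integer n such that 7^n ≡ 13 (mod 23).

10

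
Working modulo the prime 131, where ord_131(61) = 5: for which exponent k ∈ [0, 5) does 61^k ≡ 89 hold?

3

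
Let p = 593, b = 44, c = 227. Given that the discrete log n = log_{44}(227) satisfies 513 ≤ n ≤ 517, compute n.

516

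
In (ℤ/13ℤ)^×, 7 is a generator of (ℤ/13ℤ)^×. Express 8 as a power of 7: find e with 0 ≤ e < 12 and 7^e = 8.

9

Successive powers of 7 modulo 13:
  7^0=1  7^1=7  7^2=10  7^3=5  7^4=9  7^5=11
  7^6=12  7^7=6  7^8=3  7^9=8
So 7^9 ≡ 8 (mod 13), giving e = 9.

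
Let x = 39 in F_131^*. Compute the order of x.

13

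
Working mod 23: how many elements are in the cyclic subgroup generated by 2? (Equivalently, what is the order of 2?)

11

The order of 2 must divide p − 1 = 22 = 2 · 11.
Divisors: 1, 2, 11, 22.
Check each in increasing order: 2^1 ≡ 2;  2^2 ≡ 4;  2^11 ≡ 1.
Smallest exponent giving 1 is 11.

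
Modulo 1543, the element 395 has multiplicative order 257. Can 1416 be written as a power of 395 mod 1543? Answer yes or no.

1416 ∈ ⟨395⟩ iff 1416^257 ≡ 1 (mod 1543), since |⟨395⟩| = 257.
1416^257 mod 1543 = 1.
Since 1 = 1, 1416 lies in the subgroup.

yes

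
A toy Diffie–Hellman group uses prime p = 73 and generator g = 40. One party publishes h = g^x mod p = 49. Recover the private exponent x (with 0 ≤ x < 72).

Baby-step giant-step with m = ceil(sqrt(72)) = 9.
Baby table (40^j mod 73 for j=0..8):
  0:1  1:40  2:67  3:52  4:36  5:53  6:3  7:47
  8:55
Giant step factor: 40^(-9) ≡ 22 (mod 73).
Scan 49·22^i mod 73 for i = 0, 1, …:
  i=0: 49   i=1: 56   i=2: 64   i=3: 21
  i=4: 24   i=5: 17   i=6: 9   i=7: 52
Match at i=7, j=3: x = 7·9 + 3 = 66.

66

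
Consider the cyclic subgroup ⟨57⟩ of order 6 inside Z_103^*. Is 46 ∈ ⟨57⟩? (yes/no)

yes

46 ∈ ⟨57⟩ iff 46^6 ≡ 1 (mod 103), since |⟨57⟩| = 6.
46^6 mod 103 = 1.
Since 1 = 1, 46 lies in the subgroup.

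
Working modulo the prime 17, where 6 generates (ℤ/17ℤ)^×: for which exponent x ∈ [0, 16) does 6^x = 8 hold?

Successive powers of 6 modulo 17:
  6^0=1  6^1=6  6^2=2  6^3=12  6^4=4  6^5=7
  6^6=8
So 6^6 ≡ 8 (mod 17), giving x = 6.

6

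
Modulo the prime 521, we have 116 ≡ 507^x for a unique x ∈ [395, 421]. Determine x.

404

Compute 507^395 mod 521 = 292, then multiply by 507 repeatedly:
  507^395=292  507^396=80  507^397=443  507^398=50  507^399=342
  507^400=422  507^401=344  507^402=394  507^403=215  507^404=116
Found 116 at exponent 404.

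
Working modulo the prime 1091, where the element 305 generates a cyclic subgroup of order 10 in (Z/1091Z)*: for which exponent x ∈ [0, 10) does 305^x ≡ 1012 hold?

Successive powers of 305 modulo 1091:
  305^0=1  305^1=305  305^2=290  305^3=79  305^4=93  305^5=1090
  305^6=786  305^7=801  305^8=1012
So 305^8 ≡ 1012 (mod 1091), giving x = 8.

8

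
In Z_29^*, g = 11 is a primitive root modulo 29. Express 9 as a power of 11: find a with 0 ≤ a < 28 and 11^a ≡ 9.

Successive powers of 11 modulo 29:
  11^0=1  11^1=11  11^2=5  11^3=26  11^4=25  11^5=14
  11^6=9
So 11^6 ≡ 9 (mod 29), giving a = 6.

6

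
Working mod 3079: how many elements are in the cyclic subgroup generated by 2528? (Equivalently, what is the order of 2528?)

1539

The order of 2528 must divide p − 1 = 3078 = 2 · 3^4 · 19.
Divisors: 1, 2, 3, 6, 9, 18, 19, 27, 38, 54, 57, 81, 114, 162, 171, 342, 513, 1026, 1539, 3078.
Check each in increasing order: 2528^1 ≡ 2528;  2528^2 ≡ 1859;  2528^3 ≡ 998;  2528^6 ≡ 1487;  2528^9 ≡ 3027;  2528^18 ≡ 2704;  2528^19 ≡ 332;  2528^27 ≡ 1026;  2528^38 ≡ 2459;  2528^54 ≡ 2737;  2528^57 ≡ 453;  2528^81 ≡ 114;  2528^114 ≡ 1995;  2528^162 ≡ 680;  2528^171 ≡ 1588;  2528^342 ≡ 43;  2528^513 ≡ 546;  2528^1026 ≡ 2532;  2528^1539 ≡ 1.
Smallest exponent giving 1 is 1539.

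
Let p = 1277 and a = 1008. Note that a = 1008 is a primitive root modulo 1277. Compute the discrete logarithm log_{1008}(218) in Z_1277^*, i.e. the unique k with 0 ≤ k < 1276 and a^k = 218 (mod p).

551

Baby-step giant-step with m = ceil(sqrt(1276)) = 36.
Baby table (1008^j mod 1277 for j=0..35):
  0:1  1:1008  2:849  3:202  4:573  5:380  6:1217  7:816
  8:140  9:650  10:99  11:186  12:1046  13:843  14:539  15:587
  16:445  17:333  18:1090  19:500  20:862  21:536  22:117  23:452
  24:1004  25:648  26:637  27:1042  28:642  29:974  30:1056  31:707
  32:90  33:53  34:1067  35:302
Giant step factor: 1008^(-36) ≡ 1191 (mod 1277).
Scan 218·1191^i mod 1277 for i = 0, 1, …:
  i=0: 218   i=1: 407   i=2: 754   i=3: 283
  i=4: 1202   i=5: 65   i=6: 795   i=7: 588
  i=8: 512   i=9: 663     …   i=14: 473
  i=15: 186
Match at i=15, j=11: k = 15·36 + 11 = 551.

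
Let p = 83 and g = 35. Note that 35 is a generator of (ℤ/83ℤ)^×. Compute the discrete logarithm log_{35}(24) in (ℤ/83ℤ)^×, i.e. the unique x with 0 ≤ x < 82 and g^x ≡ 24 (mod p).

Baby-step giant-step with m = ceil(sqrt(82)) = 10.
Baby table (35^j mod 83 for j=0..9):
  0:1  1:35  2:63  3:47  4:68  5:56  6:51  7:42
  8:59  9:73
Giant step factor: 35^(-10) ≡ 23 (mod 83).
Scan 24·23^i mod 83 for i = 0, 1, …:
  i=0: 24   i=1: 54   i=2: 80   i=3: 14
  i=4: 73
Match at i=4, j=9: x = 4·10 + 9 = 49.

49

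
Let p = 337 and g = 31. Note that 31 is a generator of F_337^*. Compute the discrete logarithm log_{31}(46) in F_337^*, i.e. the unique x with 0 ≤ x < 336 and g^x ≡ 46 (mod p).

145

Baby-step giant-step with m = ceil(sqrt(336)) = 19.
Baby table (31^j mod 337 for j=0..18):
  0:1  1:31  2:287  3:135  4:141  5:327  6:27  7:163
  8:335  9:275  10:100  11:67  12:55  13:20  14:283  15:11
  16:4  17:124  18:137
Giant step factor: 31^(-19) ≡ 254 (mod 337).
Scan 46·254^i mod 337 for i = 0, 1, …:
  i=0: 46   i=1: 226   i=2: 114   i=3: 311
  i=4: 136   i=5: 170   i=6: 44   i=7: 55
Match at i=7, j=12: x = 7·19 + 12 = 145.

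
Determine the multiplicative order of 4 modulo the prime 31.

The order of 4 must divide p − 1 = 30 = 2 · 3 · 5.
Divisors: 1, 2, 3, 5, 6, 10, 15, 30.
Check each in increasing order: 4^1 ≡ 4;  4^2 ≡ 16;  4^3 ≡ 2;  4^5 ≡ 1.
Smallest exponent giving 1 is 5.

5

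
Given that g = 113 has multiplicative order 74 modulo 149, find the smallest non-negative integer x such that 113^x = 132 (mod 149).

15

Baby-step giant-step with m = ceil(sqrt(74)) = 9.
Baby table (113^j mod 149 for j=0..8):
  0:1  1:113  2:104  3:130  4:88  5:110  6:63  7:116
  8:145
Giant step factor: 113^(-9) ≡ 119 (mod 149).
Scan 132·119^i mod 149 for i = 0, 1, …:
  i=0: 132   i=1: 63
Match at i=1, j=6: x = 1·9 + 6 = 15.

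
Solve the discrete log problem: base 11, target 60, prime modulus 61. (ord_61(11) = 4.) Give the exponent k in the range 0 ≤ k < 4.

Successive powers of 11 modulo 61:
  11^0=1  11^1=11  11^2=60
So 11^2 ≡ 60 (mod 61), giving k = 2.

2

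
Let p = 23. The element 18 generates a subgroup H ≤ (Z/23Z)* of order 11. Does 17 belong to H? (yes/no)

no

⟨18⟩ has order 11; its elements mod 23 are {1, 2, 3, 4, 6, 8, 9, 12, 13, 16, 18}.
17 is not in this set.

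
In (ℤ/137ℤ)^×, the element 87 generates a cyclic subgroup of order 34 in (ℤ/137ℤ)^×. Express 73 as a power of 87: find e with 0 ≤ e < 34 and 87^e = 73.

Successive powers of 87 modulo 137:
  87^0=1  87^1=87  87^2=34  87^3=81  87^4=60  87^5=14
  87^6=122  87^7=65  87^8=38  87^9=18  87^10=59  87^11=64
  87^12=88  87^13=121  87^14=115  87^15=4  87^16=74  87^17=136
  87^18=50  87^19=103  87^20=56  87^21=77  87^22=123  87^23=15
  87^24=72  87^25=99  87^26=119  87^27=78  87^28=73
So 87^28 ≡ 73 (mod 137), giving e = 28.

28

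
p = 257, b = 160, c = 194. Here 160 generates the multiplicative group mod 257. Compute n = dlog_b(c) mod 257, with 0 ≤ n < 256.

209

Baby-step giant-step with m = ceil(sqrt(256)) = 16.
Baby table (160^j mod 257 for j=0..15):
  0:1  1:160  2:157  3:191  4:234  5:175  6:244  7:233
  8:15  9:87  10:42  11:38  12:169  13:55  14:62  15:154
Giant step factor: 160^(-16) ≡ 8 (mod 257).
Scan 194·8^i mod 257 for i = 0, 1, …:
  i=0: 194   i=1: 10   i=2: 80   i=3: 126
  i=4: 237   i=5: 97   i=6: 5   i=7: 40
  i=8: 63   i=9: 247   i=10: 177   i=11: 131
  i=12: 20   i=13: 160
Match at i=13, j=1: n = 13·16 + 1 = 209.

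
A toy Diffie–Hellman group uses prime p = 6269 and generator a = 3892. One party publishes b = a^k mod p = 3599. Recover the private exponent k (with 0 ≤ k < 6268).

516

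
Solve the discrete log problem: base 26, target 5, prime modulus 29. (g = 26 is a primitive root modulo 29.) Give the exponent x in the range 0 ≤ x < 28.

10

Successive powers of 26 modulo 29:
  26^0=1  26^1=26  26^2=9  26^3=2  26^4=23  26^5=18
  26^6=4  26^7=17  26^8=7  26^9=8  26^10=5
So 26^10 ≡ 5 (mod 29), giving x = 10.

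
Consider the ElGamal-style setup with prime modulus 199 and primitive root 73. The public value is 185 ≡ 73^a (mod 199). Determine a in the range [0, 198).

119

Baby-step giant-step with m = ceil(sqrt(198)) = 15.
Baby table (73^j mod 199 for j=0..14):
  0:1  1:73  2:155  3:171  4:145  5:38  6:187  7:119
  8:130  9:137  10:51  11:141  12:144  13:164  14:32
Giant step factor: 73^(-15) ≡ 88 (mod 199).
Scan 185·88^i mod 199 for i = 0, 1, …:
  i=0: 185   i=1: 161   i=2: 39   i=3: 49
  i=4: 133   i=5: 162   i=6: 127   i=7: 32
Match at i=7, j=14: a = 7·15 + 14 = 119.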